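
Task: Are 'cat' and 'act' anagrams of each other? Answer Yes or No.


Sorted letters of 'cat': 'act'
Sorted letters of 'act': 'act'
They match.

Yes


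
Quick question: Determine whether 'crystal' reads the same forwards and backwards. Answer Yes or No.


Forward: 'crystal'
Reversed: 'latsyrc'
They differ.

No


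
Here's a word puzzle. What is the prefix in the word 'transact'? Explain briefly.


The word 'transact' = 'trans' (prefix) + 'act' (root). The prefix is 'trans'.

trans


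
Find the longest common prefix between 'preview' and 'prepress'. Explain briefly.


Compare from the start: 3 characters match: 'pre'. Mismatch at position 4: 'v' vs 'p'.

pre


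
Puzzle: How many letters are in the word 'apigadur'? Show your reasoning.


Spell out 'apigadur' and number each letter: a(1), p(2), i(3), g(4), a(5), d(6), u(7), r(8). Total: 8 letters.

8


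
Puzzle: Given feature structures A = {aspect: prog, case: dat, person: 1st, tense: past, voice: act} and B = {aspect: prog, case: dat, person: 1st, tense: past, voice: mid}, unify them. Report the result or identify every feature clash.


Compare features:
aspect: A=prog vs B=prog -> unified: prog
case: A=dat vs B=dat -> unified: dat
person: A=1st vs B=1st -> unified: 1st
tense: A=past vs B=past -> unified: past
voice: A=act vs B=mid -> CLASH
Clash detected on feature 'voice' (act vs mid); unification fails.

CLASH on 'voice' (act vs mid)


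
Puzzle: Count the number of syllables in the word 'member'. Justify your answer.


Break 'member' into syllables: mem-ber -> mem | ber = 2 syllables

2 syllables


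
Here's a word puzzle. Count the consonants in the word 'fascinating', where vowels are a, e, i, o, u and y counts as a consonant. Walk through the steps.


Consonants in 'fascinating': f, s, c, n, t, n, g = 7 consonants.

7


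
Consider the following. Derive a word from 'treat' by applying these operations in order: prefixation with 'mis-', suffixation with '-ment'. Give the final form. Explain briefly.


Step 1: Add prefix 'mis-' to 'treat' = 'mistreat'
Step 2: Add suffix '-ment' to 'mistreat' = 'mistreatment'

mistreatment


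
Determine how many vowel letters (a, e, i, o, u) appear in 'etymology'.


Vowels in 'etymology': e, o, o = 3 vowels.

3


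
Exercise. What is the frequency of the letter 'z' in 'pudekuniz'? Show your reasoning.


Letter 'z' in 'pudekuniz': found at position(s) 9 = 1 occurrence(s).

1


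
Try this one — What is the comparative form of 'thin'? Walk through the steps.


Apply comparative formation (double final consonant, add -er): 'thin' -> 'thinner'.

thinner


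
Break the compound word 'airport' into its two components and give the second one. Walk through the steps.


Split 'airport' into 'air' + 'port'. The second part is 'port'.

port


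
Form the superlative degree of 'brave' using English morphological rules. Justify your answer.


Apply superlative formation (ends in e: add -st): 'brave' -> 'bravest'.

bravest


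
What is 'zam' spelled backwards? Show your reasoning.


Reverse 'zam' character by character: 'maz'.

maz


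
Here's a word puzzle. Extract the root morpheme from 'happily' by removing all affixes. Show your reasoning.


Remove suffix '-ly' from 'happily' to get root 'happy'.

happy


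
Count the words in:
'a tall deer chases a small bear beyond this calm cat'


Split into words: a | tall | deer | chases | a | small | bear | beyond | this | calm | cat = 11 words.

11


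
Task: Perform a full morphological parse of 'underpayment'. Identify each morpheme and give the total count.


Step 1: Identify prefix: 'under' (meaning: beneath/insufficient)
Step 2: Identify root: 'pay'
Step 3: Identify suffix(es): 'ment'
Decomposition: under- (prefix: beneath/insufficient) + pay (root) + -ment (suffix: action/result)
Total morphemes: 3

3 morphemes (under- (prefix: beneath/insufficient) + pay (root) + -ment (suffix: action/result))


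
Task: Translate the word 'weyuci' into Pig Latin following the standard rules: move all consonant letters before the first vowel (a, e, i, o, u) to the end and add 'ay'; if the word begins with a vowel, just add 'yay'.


'weyuci': move consonant cluster 'w' to end and add 'ay': 'eyuciway'.

eyuciway


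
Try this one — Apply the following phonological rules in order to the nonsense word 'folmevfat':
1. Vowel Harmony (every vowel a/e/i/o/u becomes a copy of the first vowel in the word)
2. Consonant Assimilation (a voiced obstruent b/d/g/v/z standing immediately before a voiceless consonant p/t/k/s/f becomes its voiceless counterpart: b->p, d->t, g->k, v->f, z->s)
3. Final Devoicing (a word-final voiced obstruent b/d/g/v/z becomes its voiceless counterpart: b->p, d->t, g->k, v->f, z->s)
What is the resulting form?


Starting form: 'folmevfat'
Rule 1: Vowel Harmony: all vowels become 'o' (matching first vowel). 'folmevfat' -> 'folmovfot'
Rule 2: Consonant Assimilation: voiced obstruent before voiceless consonant becomes voiceless ('vf' -> 'ff'). 'folmovfot' -> 'folmoffot'
Rule 3: Final Devoicing: final consonant 't' is not one of the voiced obstruents b/d/g/v/z. No change.
Final form: 'folmoffot'

folmoffot


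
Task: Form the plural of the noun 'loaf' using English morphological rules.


Apply rule: Change -f to -ves. 'loaf' becomes 'loaves'.

loaves


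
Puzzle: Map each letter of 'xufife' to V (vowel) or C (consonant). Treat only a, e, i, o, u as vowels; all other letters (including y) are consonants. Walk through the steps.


Letter mapping: x = C, u = V, f = C, i = V, f = C, e = V.

CVCVCV


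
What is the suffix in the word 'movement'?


The word 'movement' = 'move' (root) + '-ment' (suffix). The suffix is '-ment'.

ment


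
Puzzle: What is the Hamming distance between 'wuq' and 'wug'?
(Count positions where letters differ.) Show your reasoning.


Alignment:
Position 1: 'w' vs 'w' = match
Position 2: 'u' vs 'u' = match
Position 3: 'q' vs 'g' = DIFFER
Total differences: 1

1


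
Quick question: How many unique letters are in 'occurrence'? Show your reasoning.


Unique letters in 'occurrence': {c, e, n, o, r, u} = 6 distinct letters.

6


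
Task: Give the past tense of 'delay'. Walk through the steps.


Apply rule: Add -ed. 'delay' becomes 'delayed'.

delayed


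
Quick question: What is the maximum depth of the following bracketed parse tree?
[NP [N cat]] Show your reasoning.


Count bracket nesting levels:
'[' at pos 0: depth = 1
'[' at pos 4: depth = 2
Maximum depth reached: 2

2


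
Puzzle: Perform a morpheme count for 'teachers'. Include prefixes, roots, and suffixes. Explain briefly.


Decomposition: teach (root) + -er (suffix) + -s (plural) = 3 morpheme(s)

3 morphemes


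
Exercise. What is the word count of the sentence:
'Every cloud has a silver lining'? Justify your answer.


Split into words: Every | cloud | has | a | silver | lining = 6 words.

6


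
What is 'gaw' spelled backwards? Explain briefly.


Reverse 'gaw' character by character: 'wag'.

wag


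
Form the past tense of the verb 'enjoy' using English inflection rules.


Apply rule: Add -ed. 'enjoy' becomes 'enjoyed'.

enjoyed


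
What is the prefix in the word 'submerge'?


The word 'submerge' = 'sub' (prefix) + 'merge' (root). The prefix is 'sub'.

sub


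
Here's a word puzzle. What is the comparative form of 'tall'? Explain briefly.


Apply comparative formation (add -er): 'tall' -> 'taller'.

taller


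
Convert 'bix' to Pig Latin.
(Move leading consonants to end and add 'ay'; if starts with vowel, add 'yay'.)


'bix': move consonant cluster 'b' to end and add 'ay': 'ixbay'.

ixbay


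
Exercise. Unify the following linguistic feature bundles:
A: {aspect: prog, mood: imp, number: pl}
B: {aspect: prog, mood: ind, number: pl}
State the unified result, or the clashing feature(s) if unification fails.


Compare features:
aspect: A=prog vs B=prog -> unified: prog
mood: A=imp vs B=ind -> CLASH
number: A=pl vs B=pl -> unified: pl
Clash detected on feature 'mood' (imp vs ind); unification fails.

CLASH on 'mood' (imp vs ind)


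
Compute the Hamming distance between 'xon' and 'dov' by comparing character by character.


Alignment:
Position 1: 'x' vs 'd' = DIFFER
Position 2: 'o' vs 'o' = match
Position 3: 'n' vs 'v' = DIFFER
Total differences: 2

2


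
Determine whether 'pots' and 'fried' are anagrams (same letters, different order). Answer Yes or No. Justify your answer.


Sorted letters of 'pots': 'opst'
Sorted letters of 'fried': 'defir'
They do not match.

No


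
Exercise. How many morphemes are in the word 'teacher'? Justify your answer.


Decomposition: teach (root) + -er (suffix) = 2 morpheme(s)

2 morphemes


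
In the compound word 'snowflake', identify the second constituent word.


Split 'snowflake' into 'snow' + 'flake'. The second part is 'flake'.

flake


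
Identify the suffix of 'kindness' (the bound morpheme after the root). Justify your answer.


The word 'kindness' = 'kind' (root) + '-ness' (suffix). The suffix is '-ness'.

ness


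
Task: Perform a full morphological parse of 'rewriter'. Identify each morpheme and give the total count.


Step 1: Identify prefix: 're' (meaning: again)
Step 2: Identify root: 'write'
Step 3: Identify suffix(es): 'er'
Decomposition: re- (prefix: again) + write (root) + -er (suffix: one who)
Total morphemes: 3

3 morphemes (re- (prefix: again) + write (root) + -er (suffix: one who))


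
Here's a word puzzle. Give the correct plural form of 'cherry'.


Apply rule: Change -y to -ies (consonant + y). 'cherry' becomes 'cherries'.

cherries


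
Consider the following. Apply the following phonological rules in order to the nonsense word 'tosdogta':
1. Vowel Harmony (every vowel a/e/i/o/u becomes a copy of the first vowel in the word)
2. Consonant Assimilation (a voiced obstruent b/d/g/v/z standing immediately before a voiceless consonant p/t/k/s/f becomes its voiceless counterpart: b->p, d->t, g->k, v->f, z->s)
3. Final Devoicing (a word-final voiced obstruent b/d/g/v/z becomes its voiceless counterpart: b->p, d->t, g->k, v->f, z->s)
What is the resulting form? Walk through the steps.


Starting form: 'tosdogta'
Rule 1: Vowel Harmony: all vowels become 'o' (matching first vowel). 'tosdogta' -> 'tosdogto'
Rule 2: Consonant Assimilation: voiced obstruent before voiceless consonant becomes voiceless ('gt' -> 'kt'). 'tosdogto' -> 'tosdokto'
Rule 3: Final Devoicing: the word ends in the vowel 'o', not a consonant. No change.
Final form: 'tosdokto'

tosdokto


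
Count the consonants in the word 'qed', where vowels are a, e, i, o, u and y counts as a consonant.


Consonants in 'qed': q, d = 2 consonants.

2


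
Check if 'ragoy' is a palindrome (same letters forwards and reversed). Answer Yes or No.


Forward: 'ragoy'
Reversed: 'yogar'
They differ.

No


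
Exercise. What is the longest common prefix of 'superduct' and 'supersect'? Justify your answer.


Compare from the start: 5 characters match: 'super'. Mismatch at position 6: 'd' vs 's'.

super


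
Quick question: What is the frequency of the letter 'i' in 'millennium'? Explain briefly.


Letter 'i' in 'millennium': found at position(s) 2, 8 = 2 occurrence(s).

2


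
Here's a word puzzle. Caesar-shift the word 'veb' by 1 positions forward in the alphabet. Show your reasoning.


Shift each letter by 1: v -> w, e -> f, b -> c. Result: 'wfc'.

wfc


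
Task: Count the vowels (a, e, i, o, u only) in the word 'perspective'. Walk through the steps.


Vowels in 'perspective': e, e, i, e = 4 vowels.

4


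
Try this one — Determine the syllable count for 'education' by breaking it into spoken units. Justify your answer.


Break 'education' into syllables: ed-u-ca-tion -> ed | u | ca | tion = 4 syllables

4 syllables


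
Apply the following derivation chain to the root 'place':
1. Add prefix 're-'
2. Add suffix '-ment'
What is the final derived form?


Step 1: Add prefix 're-' to 'place' = 'replace'
Step 2: Add suffix '-ment' to 'replace' = 'replacement'

replacement


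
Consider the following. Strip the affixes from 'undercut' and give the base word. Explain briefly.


Remove prefix 'under' from 'undercut' to get root 'cut'.

cut


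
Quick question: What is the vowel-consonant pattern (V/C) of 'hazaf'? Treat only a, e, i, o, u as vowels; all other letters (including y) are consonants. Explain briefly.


Letter mapping: h = C, a = V, z = C, a = V, f = C.

CVCVC


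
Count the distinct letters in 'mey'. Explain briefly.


Unique letters in 'mey': {e, m, y} = 3 distinct letters.

3


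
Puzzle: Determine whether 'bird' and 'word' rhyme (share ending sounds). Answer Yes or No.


Rime (stressed vowel + following sounds) of 'bird': -ird = /ɜːrd/
Rime of 'word': -ord = /ɜːrd/
/ɜːrd/ and /ɜːrd/ are the same ending sound, so the words rhyme.

Yes


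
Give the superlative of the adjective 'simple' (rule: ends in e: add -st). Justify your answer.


Apply superlative formation (ends in e: add -st): 'simple' -> 'simplest'.

simplest


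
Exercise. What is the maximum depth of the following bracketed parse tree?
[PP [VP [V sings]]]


Count bracket nesting levels:
'[' at pos 0: depth = 1
'[' at pos 4: depth = 2
'[' at pos 8: depth = 3
Maximum depth reached: 3

3


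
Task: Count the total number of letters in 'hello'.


Spell out 'hello' and number each letter: h(1), e(2), l(3), l(4), o(5). Total: 5 letters.

5


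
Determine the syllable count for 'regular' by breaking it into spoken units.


Break 'regular' into syllables: reg-u-lar -> reg | u | lar = 3 syllables

3 syllables


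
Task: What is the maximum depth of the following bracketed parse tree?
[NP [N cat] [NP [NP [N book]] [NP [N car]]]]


Count bracket nesting levels:
'[' at pos 0: depth = 1
'[' at pos 4: depth = 2
'[' at pos 12: depth = 2
'[' at pos 16: depth = 3
'[' at pos 20: depth = 4
'[' at pos 30: depth = 3
'[' at pos 34: depth = 4
Maximum depth reached: 4

4


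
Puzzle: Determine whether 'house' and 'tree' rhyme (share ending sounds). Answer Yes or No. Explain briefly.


Rime (stressed vowel + following sounds) of 'house': -ouse = /aʊs/
Rime of 'tree': -ee = /iː/
/aʊs/ and /iː/ are different ending sounds, so the words do not rhyme.

No


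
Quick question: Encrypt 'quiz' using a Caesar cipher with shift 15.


Shift each letter by 15: q -> f, u -> j, i -> x, z -> o. Result: 'fjxo'.

fjxo


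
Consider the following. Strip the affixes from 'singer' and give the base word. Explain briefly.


Remove suffix '-er' from 'singer' to get root 'sing'.

sing


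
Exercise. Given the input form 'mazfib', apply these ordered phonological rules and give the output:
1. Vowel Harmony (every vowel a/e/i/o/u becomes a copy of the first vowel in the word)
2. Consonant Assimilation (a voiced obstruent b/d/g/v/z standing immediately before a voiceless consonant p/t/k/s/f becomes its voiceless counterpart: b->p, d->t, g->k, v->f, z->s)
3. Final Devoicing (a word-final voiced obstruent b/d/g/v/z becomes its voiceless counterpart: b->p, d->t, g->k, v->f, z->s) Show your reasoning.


Starting form: 'mazfib'
Rule 1: Vowel Harmony: all vowels become 'a' (matching first vowel). 'mazfib' -> 'mazfab'
Rule 2: Consonant Assimilation: voiced obstruent before voiceless consonant becomes voiceless ('zf' -> 'sf'). 'mazfab' -> 'masfab'
Rule 3: Final Devoicing: word-final voiced obstruent 'b' becomes voiceless 'p'. 'masfab' -> 'masfap'
Final form: 'masfap'

masfap


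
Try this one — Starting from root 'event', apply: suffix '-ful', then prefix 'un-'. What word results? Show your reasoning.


Step 1: Add suffix '-ful' to 'event' = 'eventful'
Step 2: Add prefix 'un-' to 'eventful' = 'uneventful'

uneventful


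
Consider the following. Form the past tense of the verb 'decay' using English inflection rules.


Apply rule: Add -ed. 'decay' becomes 'decayed'.

decayed


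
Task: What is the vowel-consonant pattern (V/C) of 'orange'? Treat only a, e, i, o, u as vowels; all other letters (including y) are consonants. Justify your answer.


Letter mapping: o = V, r = C, a = V, n = C, g = C, e = V.

VCVCCV


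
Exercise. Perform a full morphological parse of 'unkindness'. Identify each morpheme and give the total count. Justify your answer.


Step 1: Identify prefix: 'un' (meaning: not/reverse)
Step 2: Identify root: 'kind'
Step 3: Identify suffix(es): 'ness'
Decomposition: un- (prefix: not/reverse) + kind (root) + -ness (suffix: state of)
Total morphemes: 3

3 morphemes (un- (prefix: not/reverse) + kind (root) + -ness (suffix: state of))


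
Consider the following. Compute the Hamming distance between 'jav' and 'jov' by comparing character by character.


Alignment:
Position 1: 'j' vs 'j' = match
Position 2: 'a' vs 'o' = DIFFER
Position 3: 'v' vs 'v' = match
Total differences: 1

1


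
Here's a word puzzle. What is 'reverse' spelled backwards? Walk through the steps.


Reverse 'reverse' character by character: 'esrever'.

esrever


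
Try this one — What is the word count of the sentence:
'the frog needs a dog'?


Split into words: the | frog | needs | a | dog = 5 words.

5


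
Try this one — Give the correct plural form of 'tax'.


Apply rule: Add -es (sibilant/fricative ending). 'tax' becomes 'taxes'.

taxes


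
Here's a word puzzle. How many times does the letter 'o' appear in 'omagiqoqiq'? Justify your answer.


Letter 'o' in 'omagiqoqiq': found at position(s) 1, 7 = 2 occurrence(s).

2


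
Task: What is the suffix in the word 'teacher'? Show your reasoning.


The word 'teacher' = 'teach' (root) + '-er' (suffix). The suffix is '-er'.

er


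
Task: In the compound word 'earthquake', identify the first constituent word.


Split 'earthquake' into 'earth' + 'quake'. The first part is 'earth'.

earth


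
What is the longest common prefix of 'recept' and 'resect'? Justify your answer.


Compare from the start: 2 characters match: 're'. Mismatch at position 3: 'c' vs 's'.

re


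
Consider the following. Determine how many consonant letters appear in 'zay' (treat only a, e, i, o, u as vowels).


Consonants in 'zay': z, y = 2 consonants.

2


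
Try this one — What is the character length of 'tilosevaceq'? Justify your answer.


Spell out 'tilosevaceq' and number each letter: t(1), i(2), l(3), o(4), s(5), e(6), v(7), a(8), c(9), e(10), q(11). Total: 11 letters.

11


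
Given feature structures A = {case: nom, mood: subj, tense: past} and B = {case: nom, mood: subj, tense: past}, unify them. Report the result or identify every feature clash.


Compare features:
case: A=nom vs B=nom -> unified: nom
mood: A=subj vs B=subj -> unified: subj
tense: A=past vs B=past -> unified: past
No clashes found.

Unified: {case: nom, mood: subj, tense: past}


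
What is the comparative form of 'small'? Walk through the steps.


Apply comparative formation (add -er): 'small' -> 'smaller'.

smaller


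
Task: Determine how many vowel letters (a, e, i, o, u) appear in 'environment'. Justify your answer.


Vowels in 'environment': e, i, o, e = 4 vowels.

4


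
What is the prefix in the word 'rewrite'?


The word 'rewrite' = 're' (prefix) + 'write' (root). The prefix is 're'.

re


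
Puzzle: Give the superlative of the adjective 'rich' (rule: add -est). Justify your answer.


Apply superlative formation (add -est): 'rich' -> 'richest'.

richest


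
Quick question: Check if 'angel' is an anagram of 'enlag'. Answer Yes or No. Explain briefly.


Sorted letters of 'angel': 'aegln'
Sorted letters of 'enlag': 'aegln'
They match.

Yes


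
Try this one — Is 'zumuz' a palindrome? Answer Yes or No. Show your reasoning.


Forward: 'zumuz'
Reversed: 'zumuz'
They are identical.

Yes


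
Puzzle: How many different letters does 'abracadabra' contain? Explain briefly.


Unique letters in 'abracadabra': {a, b, c, d, r} = 5 distinct letters.

5


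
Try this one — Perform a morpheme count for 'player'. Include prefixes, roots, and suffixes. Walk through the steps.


Decomposition: play (root) + -er (suffix) = 2 morpheme(s)

2 morphemes


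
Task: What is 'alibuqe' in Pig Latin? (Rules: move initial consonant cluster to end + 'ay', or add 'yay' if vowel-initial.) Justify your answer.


'alibuqe' starts with a vowel, so add 'yay': 'alibuqeyay'.

alibuqeyay


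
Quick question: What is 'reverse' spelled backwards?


Reverse 'reverse' character by character: 'esrever'.

esrever


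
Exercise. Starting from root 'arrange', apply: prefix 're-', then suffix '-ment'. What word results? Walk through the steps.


Step 1: Add prefix 're-' to 'arrange' = 'rearrange'
Step 2: Add suffix '-ment' to 'rearrange' = 'rearrangement'

rearrangement


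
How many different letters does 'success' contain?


Unique letters in 'success': {c, e, s, u} = 4 distinct letters.

4


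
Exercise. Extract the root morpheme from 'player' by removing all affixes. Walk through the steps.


Remove suffix '-er' from 'player' to get root 'play'.

play


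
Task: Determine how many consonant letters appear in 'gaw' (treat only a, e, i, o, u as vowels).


Consonants in 'gaw': g, w = 2 consonants.

2


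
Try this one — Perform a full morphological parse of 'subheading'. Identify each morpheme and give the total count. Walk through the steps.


Step 1: Identify prefix: 'sub' (meaning: below)
Step 2: Identify root: 'head'
Step 3: Identify suffix(es): 'ing'
Decomposition: sub- (prefix: below) + head (root) + -ing (suffix: ongoing/result)
Total morphemes: 3

3 morphemes (sub- (prefix: below) + head (root) + -ing (suffix: ongoing/result))


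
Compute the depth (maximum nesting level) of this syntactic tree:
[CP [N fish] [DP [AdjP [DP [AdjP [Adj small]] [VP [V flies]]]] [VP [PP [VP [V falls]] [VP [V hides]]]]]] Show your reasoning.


Count bracket nesting levels:
'[' at pos 0: depth = 1
'[' at pos 4: depth = 2
'[' at pos 13: depth = 2
'[' at pos 17: depth = 3
'[' at pos 23: depth = 4
'[' at pos 27: depth = 5
'[' at pos 33: depth = 6
'[' at pos 46: depth = 5
'[' at pos 50: depth = 6
'[' at pos 63: depth = 3
'[' at pos 67: depth = 4
'[' at pos 71: depth = 5
'[' at pos 75: depth = 6
'[' at pos 86: depth = 5
'[' at pos 90: depth = 6
Maximum depth reached: 6

6


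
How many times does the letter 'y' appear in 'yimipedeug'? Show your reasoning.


Letter 'y' in 'yimipedeug': found at position(s) 1 = 1 occurrence(s).

1


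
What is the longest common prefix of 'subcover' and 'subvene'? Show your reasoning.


Compare from the start: 3 characters match: 'sub'. Mismatch at position 4: 'c' vs 'v'.

sub


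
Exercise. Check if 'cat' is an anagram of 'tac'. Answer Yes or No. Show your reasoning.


Sorted letters of 'cat': 'act'
Sorted letters of 'tac': 'act'
They match.

Yes


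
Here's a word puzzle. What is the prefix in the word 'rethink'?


The word 'rethink' = 're' (prefix) + 'think' (root). The prefix is 're'.

re


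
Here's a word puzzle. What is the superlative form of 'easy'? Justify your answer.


Apply superlative formation (consonant + y: change y to i, add -est): 'easy' -> 'easiest'.

easiest


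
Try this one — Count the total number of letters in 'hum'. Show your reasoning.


Spell out 'hum' and number each letter: h(1), u(2), m(3). Total: 3 letters.

3


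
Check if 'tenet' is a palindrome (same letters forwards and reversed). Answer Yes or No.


Forward: 'tenet'
Reversed: 'tenet'
They are identical.

Yes


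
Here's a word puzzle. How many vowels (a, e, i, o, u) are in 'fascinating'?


Vowels in 'fascinating': a, i, a, i = 4 vowels.

4


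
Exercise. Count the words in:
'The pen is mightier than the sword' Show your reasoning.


Split into words: The | pen | is | mightier | than | the | sword = 7 words.

7


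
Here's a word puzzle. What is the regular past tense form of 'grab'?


Apply rule: Double final consonant and add -ed. 'grab' becomes 'grabbed'.

grabbed


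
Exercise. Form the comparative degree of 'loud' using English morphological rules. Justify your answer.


Apply comparative formation (add -er): 'loud' -> 'louder'.

louder


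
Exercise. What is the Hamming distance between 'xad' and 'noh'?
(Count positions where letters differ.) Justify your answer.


Alignment:
Position 1: 'x' vs 'n' = DIFFER
Position 2: 'a' vs 'o' = DIFFER
Position 3: 'd' vs 'h' = DIFFER
Total differences: 3

3


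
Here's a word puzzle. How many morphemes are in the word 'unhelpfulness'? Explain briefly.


Decomposition: un- (prefix) + help (root) + -ful (suffix) + -ness (suffix) = 4 morpheme(s)

4 morphemes


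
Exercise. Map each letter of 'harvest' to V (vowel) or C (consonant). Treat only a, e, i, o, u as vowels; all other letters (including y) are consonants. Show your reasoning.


Letter mapping: h = C, a = V, r = C, v = C, e = V, s = C, t = C.

CVCCVCC


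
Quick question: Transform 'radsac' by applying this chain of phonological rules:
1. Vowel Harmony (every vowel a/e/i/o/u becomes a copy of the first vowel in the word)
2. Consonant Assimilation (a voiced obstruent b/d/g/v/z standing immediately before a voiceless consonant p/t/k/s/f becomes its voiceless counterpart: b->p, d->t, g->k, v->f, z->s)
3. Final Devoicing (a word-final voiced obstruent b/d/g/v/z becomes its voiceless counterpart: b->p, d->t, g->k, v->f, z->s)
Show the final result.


Starting form: 'radsac'
Rule 1: Vowel Harmony: all vowels already match. No change.
Rule 2: Consonant Assimilation: voiced obstruent before voiceless consonant becomes voiceless ('ds' -> 'ts'). 'radsac' -> 'ratsac'
Rule 3: Final Devoicing: final consonant 'c' is not one of the voiced obstruents b/d/g/v/z. No change.
Final form: 'ratsac'

ratsac


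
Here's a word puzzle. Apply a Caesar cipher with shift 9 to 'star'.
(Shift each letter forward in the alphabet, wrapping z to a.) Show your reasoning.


Shift each letter by 9: s -> b, t -> c, a -> j, r -> a. Result: 'bcja'.

bcja


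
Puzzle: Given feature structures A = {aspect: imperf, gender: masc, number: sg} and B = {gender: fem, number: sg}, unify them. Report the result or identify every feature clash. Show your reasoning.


Compare features:
aspect: A=imperf vs B=_ -> unified: imperf
gender: A=masc vs B=fem -> CLASH
number: A=sg vs B=sg -> unified: sg
Clash detected on feature 'gender' (masc vs fem); unification fails.

CLASH on 'gender' (masc vs fem)


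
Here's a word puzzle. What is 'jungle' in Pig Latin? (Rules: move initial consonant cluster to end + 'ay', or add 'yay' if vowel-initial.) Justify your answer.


'jungle': move consonant cluster 'j' to end and add 'ay': 'unglejay'.

unglejay


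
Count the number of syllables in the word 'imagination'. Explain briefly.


Break 'imagination' into syllables: i-mag-i-na-tion -> i | mag | i | na | tion = 5 syllables

5 syllables


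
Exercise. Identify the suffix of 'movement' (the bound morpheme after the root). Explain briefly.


The word 'movement' = 'move' (root) + '-ment' (suffix). The suffix is '-ment'.

ment


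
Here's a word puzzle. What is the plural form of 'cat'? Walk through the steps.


Apply rule: Add -s. 'cat' becomes 'cats'.

cats


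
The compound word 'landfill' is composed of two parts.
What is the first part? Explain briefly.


Split 'landfill' into 'land' + 'fill'. The first part is 'land'.

land


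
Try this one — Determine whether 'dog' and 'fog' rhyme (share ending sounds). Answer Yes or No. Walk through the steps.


Rime (stressed vowel + following sounds) of 'dog': -og = /ɒg/
Rime of 'fog': -og = /ɒg/
/ɒg/ and /ɒg/ are the same ending sound, so the words rhyme.

Yes


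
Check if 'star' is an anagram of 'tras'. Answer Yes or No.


Sorted letters of 'star': 'arst'
Sorted letters of 'tras': 'arst'
They match.

Yes


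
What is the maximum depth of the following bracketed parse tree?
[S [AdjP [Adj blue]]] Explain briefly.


Count bracket nesting levels:
'[' at pos 0: depth = 1
'[' at pos 3: depth = 2
'[' at pos 9: depth = 3
Maximum depth reached: 3

3


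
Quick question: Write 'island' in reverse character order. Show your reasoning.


Reverse 'island' character by character: 'dnalsi'.

dnalsi


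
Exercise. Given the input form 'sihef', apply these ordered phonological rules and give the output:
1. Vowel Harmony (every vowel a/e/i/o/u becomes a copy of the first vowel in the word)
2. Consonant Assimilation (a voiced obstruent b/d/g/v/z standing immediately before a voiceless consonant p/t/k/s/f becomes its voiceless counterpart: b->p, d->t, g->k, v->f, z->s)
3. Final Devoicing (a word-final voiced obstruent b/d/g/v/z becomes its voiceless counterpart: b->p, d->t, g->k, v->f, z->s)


Starting form: 'sihef'
Rule 1: Vowel Harmony: all vowels become 'i' (matching first vowel). 'sihef' -> 'sihif'
Rule 2: Consonant Assimilation: no voiced obstruent (b/d/g/v/z) stands immediately before a voiceless consonant (p/t/k/s/f). No change.
Rule 3: Final Devoicing: final consonant 'f' is not one of the voiced obstruents b/d/g/v/z. No change.
Final form: 'sihif'

sihif


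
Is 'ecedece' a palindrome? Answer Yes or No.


Forward: 'ecedece'
Reversed: 'ecedece'
They are identical.

Yes


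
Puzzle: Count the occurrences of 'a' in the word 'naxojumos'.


Letter 'a' in 'naxojumos': found at position(s) 2 = 1 occurrence(s).

1


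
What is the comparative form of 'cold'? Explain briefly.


Apply comparative formation (add -er): 'cold' -> 'colder'.

colder


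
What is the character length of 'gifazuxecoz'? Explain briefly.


Spell out 'gifazuxecoz' and number each letter: g(1), i(2), f(3), a(4), z(5), u(6), x(7), e(8), c(9), o(10), z(11). Total: 11 letters.

11


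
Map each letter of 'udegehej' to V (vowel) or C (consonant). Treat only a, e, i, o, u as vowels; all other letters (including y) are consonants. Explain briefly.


Letter mapping: u = V, d = C, e = V, g = C, e = V, h = C, e = V, j = C.

VCVCVCVC


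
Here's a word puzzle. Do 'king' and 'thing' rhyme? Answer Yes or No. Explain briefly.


Rime (stressed vowel + following sounds) of 'king': -ing = /ɪŋ/
Rime of 'thing': -ing = /ɪŋ/
/ɪŋ/ and /ɪŋ/ are the same ending sound, so the words rhyme.

Yes


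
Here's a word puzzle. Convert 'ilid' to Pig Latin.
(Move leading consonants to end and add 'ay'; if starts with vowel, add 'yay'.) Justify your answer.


'ilid' starts with a vowel, so add 'yay': 'ilidyay'.

ilidyay


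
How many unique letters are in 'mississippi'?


Unique letters in 'mississippi': {i, m, p, s} = 4 distinct letters.

4


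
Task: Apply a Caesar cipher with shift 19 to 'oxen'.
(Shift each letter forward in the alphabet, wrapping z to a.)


Shift each letter by 19: o -> h, x -> q, e -> x, n -> g. Result: 'hqxg'.

hqxg


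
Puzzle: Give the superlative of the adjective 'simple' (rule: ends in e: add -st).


Apply superlative formation (ends in e: add -st): 'simple' -> 'simplest'.

simplest


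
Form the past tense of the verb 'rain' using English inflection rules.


Apply rule: Add -ed. 'rain' becomes 'rained'.

rained


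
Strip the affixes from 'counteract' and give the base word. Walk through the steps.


Remove prefix 'counter' from 'counteract' to get root 'act'.

act


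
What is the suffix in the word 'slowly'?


The word 'slowly' = 'slow' (root) + '-ly' (suffix). The suffix is '-ly'.

ly


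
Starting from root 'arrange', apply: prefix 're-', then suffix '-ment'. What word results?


Step 1: Add prefix 're-' to 'arrange' = 'rearrange'
Step 2: Add suffix '-ment' to 'rearrange' = 'rearrangement'

rearrangement


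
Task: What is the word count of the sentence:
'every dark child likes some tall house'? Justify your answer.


Split into words: every | dark | child | likes | some | tall | house = 7 words.

7


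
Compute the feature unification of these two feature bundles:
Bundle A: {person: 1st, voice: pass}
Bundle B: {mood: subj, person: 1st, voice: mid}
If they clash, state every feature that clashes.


Compare features:
mood: A=_ vs B=subj -> unified: subj
person: A=1st vs B=1st -> unified: 1st
voice: A=pass vs B=mid -> CLASH
Clash detected on feature 'voice' (pass vs mid); unification fails.

CLASH on 'voice' (pass vs mid)


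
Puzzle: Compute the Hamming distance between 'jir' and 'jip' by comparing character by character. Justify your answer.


Alignment:
Position 1: 'j' vs 'j' = match
Position 2: 'i' vs 'i' = match
Position 3: 'r' vs 'p' = DIFFER
Total differences: 1

1


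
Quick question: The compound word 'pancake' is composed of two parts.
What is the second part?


Split 'pancake' into 'pan' + 'cake'. The second part is 'cake'.

cake


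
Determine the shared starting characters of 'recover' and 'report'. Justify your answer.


Compare from the start: 2 characters match: 're'. Mismatch at position 3: 'c' vs 'p'.

re


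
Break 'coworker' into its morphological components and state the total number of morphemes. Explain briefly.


Step 1: Identify prefix: 'co' (meaning: together)
Step 2: Identify root: 'work'
Step 3: Identify suffix(es): 'er'
Decomposition: co- (prefix: together) + work (root) + -er (suffix: one who)
Total morphemes: 3

3 morphemes (co- (prefix: together) + work (root) + -er (suffix: one who))


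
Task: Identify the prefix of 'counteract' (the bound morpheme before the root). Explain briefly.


The word 'counteract' = 'counter' (prefix) + 'act' (root). The prefix is 'counter'.

counter


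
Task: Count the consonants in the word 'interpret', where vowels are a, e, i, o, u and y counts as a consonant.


Consonants in 'interpret': n, t, r, p, r, t = 6 consonants.

6


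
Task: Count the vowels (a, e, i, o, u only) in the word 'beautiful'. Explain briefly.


Vowels in 'beautiful': e, a, u, i, u = 5 vowels.

5


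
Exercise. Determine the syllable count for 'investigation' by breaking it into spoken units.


Break 'investigation' into syllables: in-ves-ti-ga-tion -> in | ves | ti | ga | tion = 5 syllables

5 syllables


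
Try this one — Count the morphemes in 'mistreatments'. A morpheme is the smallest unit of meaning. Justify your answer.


Decomposition: mis- (prefix) + treat (root) + -ment (suffix) + -s (plural) = 4 morpheme(s)

4 morphemes


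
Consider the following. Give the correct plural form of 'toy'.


Apply rule: Add -s. 'toy' becomes 'toys'.

toys


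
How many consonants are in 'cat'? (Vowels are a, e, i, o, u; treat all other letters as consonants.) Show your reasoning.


Consonants in 'cat': c, t = 2 consonants.

2


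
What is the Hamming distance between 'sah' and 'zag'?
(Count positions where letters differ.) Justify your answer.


Alignment:
Position 1: 's' vs 'z' = DIFFER
Position 2: 'a' vs 'a' = match
Position 3: 'h' vs 'g' = DIFFER
Total differences: 2

2


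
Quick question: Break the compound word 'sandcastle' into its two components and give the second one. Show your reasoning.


Split 'sandcastle' into 'sand' + 'castle'. The second part is 'castle'.

castle


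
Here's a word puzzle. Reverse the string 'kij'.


Reverse 'kij' character by character: 'jik'.

jik


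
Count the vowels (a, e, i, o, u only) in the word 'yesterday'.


Vowels in 'yesterday': e, e, a = 3 vowels.

3


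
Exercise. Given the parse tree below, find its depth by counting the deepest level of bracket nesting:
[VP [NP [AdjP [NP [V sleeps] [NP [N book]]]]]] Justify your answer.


Count bracket nesting levels:
'[' at pos 0: depth = 1
'[' at pos 4: depth = 2
'[' at pos 8: depth = 3
'[' at pos 14: depth = 4
'[' at pos 18: depth = 5
'[' at pos 29: depth = 5
'[' at pos 33: depth = 6
Maximum depth reached: 6

6


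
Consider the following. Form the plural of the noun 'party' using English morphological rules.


Apply rule: Change -y to -ies (consonant + y). 'party' becomes 'parties'.

parties


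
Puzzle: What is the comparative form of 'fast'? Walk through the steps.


Apply comparative formation (add -er): 'fast' -> 'faster'.

faster


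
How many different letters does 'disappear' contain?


Unique letters in 'disappear': {a, d, e, i, p, r, s} = 7 distinct letters.

7


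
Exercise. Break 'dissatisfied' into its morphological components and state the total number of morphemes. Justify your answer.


Step 1: Identify prefix: 'dis' (meaning: not/apart)
Step 2: Identify root: 'satisfy'
Step 3: Identify suffix(es): 'ed'
Decomposition: dis- (prefix: not/apart) + satisfy (root) + -ed (suffix: past)
Total morphemes: 3

3 morphemes (dis- (prefix: not/apart) + satisfy (root) + -ed (suffix: past))


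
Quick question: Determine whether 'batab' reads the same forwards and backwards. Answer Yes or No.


Forward: 'batab'
Reversed: 'batab'
They are identical.

Yes


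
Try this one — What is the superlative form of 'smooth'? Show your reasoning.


Apply superlative formation (add -est): 'smooth' -> 'smoothest'.

smoothest


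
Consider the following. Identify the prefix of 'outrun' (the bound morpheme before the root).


The word 'outrun' = 'out' (prefix) + 'run' (root). The prefix is 'out'.

out


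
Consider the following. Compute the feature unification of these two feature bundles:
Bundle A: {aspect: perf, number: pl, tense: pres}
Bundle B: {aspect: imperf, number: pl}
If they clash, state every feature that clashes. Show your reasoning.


Compare features:
aspect: A=perf vs B=imperf -> CLASH
number: A=pl vs B=pl -> unified: pl
tense: A=pres vs B=_ -> unified: pres
Clash detected on feature 'aspect' (perf vs imperf); unification fails.

CLASH on 'aspect' (perf vs imperf)


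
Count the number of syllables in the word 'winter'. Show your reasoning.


Break 'winter' into syllables: win-ter -> win | ter = 2 syllables

2 syllables


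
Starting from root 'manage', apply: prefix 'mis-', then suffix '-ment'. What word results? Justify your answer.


Step 1: Add prefix 'mis-' to 'manage' = 'mismanage'
Step 2: Add suffix '-ment' to 'mismanage' = 'mismanagement'

mismanagement


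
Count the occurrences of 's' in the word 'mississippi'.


Letter 's' in 'mississippi': found at position(s) 3, 4, 6, 7 = 4 occurrence(s).

4


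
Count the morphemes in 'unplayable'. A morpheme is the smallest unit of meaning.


Decomposition: un- (prefix) + play (root) + -able (suffix) = 3 morpheme(s)

3 morphemes


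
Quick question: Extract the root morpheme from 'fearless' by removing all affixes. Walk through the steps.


Remove suffix '-less' from 'fearless' to get root 'fear'.

fear


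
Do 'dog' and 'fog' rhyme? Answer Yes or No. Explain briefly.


Rime (stressed vowel + following sounds) of 'dog': -og = /ɒg/
Rime of 'fog': -og = /ɒg/
/ɒg/ and /ɒg/ are the same ending sound, so the words rhyme.

Yes


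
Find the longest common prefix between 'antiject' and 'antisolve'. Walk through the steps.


Compare from the start: 4 characters match: 'anti'. Mismatch at position 5: 'j' vs 's'.

anti


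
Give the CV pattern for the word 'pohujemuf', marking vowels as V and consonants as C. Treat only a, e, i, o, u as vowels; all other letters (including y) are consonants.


Letter mapping: p = C, o = V, h = C, u = V, j = C, e = V, m = C, u = V, f = C.

CVCVCVCVC


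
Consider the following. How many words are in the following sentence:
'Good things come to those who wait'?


Split into words: Good | things | come | to | those | who | wait = 7 words.

7
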